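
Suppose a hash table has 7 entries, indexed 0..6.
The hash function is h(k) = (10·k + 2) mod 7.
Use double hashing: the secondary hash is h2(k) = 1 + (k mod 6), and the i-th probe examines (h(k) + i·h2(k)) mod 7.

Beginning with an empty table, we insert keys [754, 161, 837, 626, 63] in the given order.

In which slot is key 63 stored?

Insert 754: h=3, slot 3 empty => index 3.
Insert 161: h=2, slot 2 empty => index 2.
Insert 837: h=0, slot 0 empty => index 0.
Insert 626: h=4, slot 4 empty => index 4.
Insert 63: h=2, h2=4, slot 2 occupied => index 6.
Table: [837, _, 161, 754, 626, _, 63]

6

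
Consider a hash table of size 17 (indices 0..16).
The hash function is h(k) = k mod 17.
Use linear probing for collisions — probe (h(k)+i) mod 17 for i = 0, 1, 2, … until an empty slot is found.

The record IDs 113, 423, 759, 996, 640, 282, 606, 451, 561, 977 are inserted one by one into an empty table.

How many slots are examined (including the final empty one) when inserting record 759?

2

Insert 113: h=11, slot 11 empty -> index 11.
Insert 423: h=15, slot 15 empty -> index 15.
Insert 759: h=11, slot 11 occupied -> index 12.
Insert 996: h=10, slot 10 empty -> index 10.
Insert 640: h=11, slots 11,12 occupied -> index 13.
Insert 282: h=10, slots 10,11,12,13 occupied -> index 14.
Insert 606: h=11, slots 11,12,13,14,15 occupied -> index 16.
Insert 451: h=9, slot 9 empty -> index 9.
Insert 561: h=0, slot 0 empty -> index 0.
Insert 977: h=8, slot 8 empty -> index 8.
Table: [561, _, _, _, _, _, _, _, 977, 451, 996, 113, 759, 640, 282, 423, 606]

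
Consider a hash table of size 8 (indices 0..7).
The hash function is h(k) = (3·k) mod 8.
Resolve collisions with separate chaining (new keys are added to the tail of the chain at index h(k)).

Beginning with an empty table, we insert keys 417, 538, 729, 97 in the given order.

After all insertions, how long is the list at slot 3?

3

417 → bucket 3
538 → bucket 6
729 → bucket 3 (collision)
97 → bucket 3 (collision)
Final buckets:
0: _
1: _
2: _
3: 417 -> 729 -> 97
4: _
5: _
6: 538
7: _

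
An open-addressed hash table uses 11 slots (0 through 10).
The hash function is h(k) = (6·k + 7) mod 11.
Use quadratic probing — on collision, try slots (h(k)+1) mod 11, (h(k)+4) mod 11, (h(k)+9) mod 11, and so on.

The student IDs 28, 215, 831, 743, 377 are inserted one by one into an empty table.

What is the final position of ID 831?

28 hashes to 10; slot 10 is free → place at 10.
215 hashes to 10; 10 taken → place at 0.
831 hashes to 10; 10,0 taken → place at 3.
743 hashes to 10; 10,0,3 taken → place at 8.
377 hashes to 3; 3 taken → place at 4.
Table: [215, -, -, 831, 377, -, -, -, 743, -, 28]

3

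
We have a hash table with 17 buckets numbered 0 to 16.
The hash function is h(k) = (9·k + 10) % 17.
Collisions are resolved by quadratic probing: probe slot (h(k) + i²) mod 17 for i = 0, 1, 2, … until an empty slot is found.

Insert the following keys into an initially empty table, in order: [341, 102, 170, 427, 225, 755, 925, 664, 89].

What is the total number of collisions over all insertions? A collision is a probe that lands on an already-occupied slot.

7

341 hashes to 2; slot 2 is free -> place at 2.
102 hashes to 10; slot 10 is free -> place at 10.
170 hashes to 10; 10 taken -> place at 11.
427 hashes to 11; 11 taken -> place at 12.
225 hashes to 12; 12 taken -> place at 13.
755 hashes to 5; slot 5 is free -> place at 5.
925 hashes to 5; 5 taken -> place at 6.
664 hashes to 2; 2 taken -> place at 3.
89 hashes to 12; 12,13 taken -> place at 16.
Table: [—, —, 341, 664, —, 755, 925, —, —, —, 102, 170, 427, 225, —, —, 89]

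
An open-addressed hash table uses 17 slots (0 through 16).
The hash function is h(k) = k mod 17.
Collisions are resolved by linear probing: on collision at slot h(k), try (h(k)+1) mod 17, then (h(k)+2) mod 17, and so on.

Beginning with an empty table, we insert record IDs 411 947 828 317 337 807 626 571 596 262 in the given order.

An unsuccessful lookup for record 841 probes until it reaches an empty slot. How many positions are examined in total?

2

411 hashes to 3; slot 3 is free → place at 3.
947 hashes to 12; slot 12 is free → place at 12.
828 hashes to 12; 12 taken → place at 13.
317 hashes to 11; slot 11 is free → place at 11.
337 hashes to 14; slot 14 is free → place at 14.
807 hashes to 8; slot 8 is free → place at 8.
626 hashes to 14; 14 taken → place at 15.
571 hashes to 10; slot 10 is free → place at 10.
596 hashes to 1; slot 1 is free → place at 1.
262 hashes to 7; slot 7 is free → place at 7.
Table: [∅, 596, ∅, 411, ∅, ∅, ∅, 262, 807, ∅, 571, 317, 947, 828, 337, 626, ∅]
Lookup 841: h=8, probe 8,9 → slot 9 empty, not found.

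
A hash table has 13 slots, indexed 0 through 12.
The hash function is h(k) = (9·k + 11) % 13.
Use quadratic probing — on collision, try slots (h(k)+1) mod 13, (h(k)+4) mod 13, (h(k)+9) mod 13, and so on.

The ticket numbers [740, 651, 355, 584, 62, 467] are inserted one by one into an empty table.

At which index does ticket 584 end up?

740: h=2 => slot 2
651: h=7 => slot 7
355: h=8 => slot 8
584: h=2, probe 2,3 => slot 3
62: h=10 => slot 10
467: h=2, probe 2,3,6 => slot 6
Table: [∅, ∅, 740, 584, ∅, ∅, 467, 651, 355, ∅, 62, ∅, ∅]

3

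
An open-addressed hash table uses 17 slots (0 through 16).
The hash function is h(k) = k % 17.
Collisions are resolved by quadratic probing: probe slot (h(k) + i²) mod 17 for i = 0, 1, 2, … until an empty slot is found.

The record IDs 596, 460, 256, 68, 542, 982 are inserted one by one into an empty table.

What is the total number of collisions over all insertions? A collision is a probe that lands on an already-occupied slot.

3

596 hashes to 1; slot 1 is free -> place at 1.
460 hashes to 1; 1 taken -> place at 2.
256 hashes to 1; 1,2 taken -> place at 5.
68 hashes to 0; slot 0 is free -> place at 0.
542 hashes to 15; slot 15 is free -> place at 15.
982 hashes to 13; slot 13 is free -> place at 13.
Table: [68, 596, 460, _, _, 256, _, _, _, _, _, _, _, 982, _, 542, _]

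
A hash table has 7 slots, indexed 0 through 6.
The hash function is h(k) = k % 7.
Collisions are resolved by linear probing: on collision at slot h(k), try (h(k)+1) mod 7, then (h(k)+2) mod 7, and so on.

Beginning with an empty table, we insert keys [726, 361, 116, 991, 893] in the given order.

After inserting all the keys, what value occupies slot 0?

991

Insert 726: h=5, slot 5 empty => index 5.
Insert 361: h=4, slot 4 empty => index 4.
Insert 116: h=4, slots 4,5 occupied => index 6.
Insert 991: h=4, slots 4,5,6 occupied => index 0.
Insert 893: h=4, slots 4,5,6,0 occupied => index 1.
Table: [991, 893, ∅, ∅, 361, 726, 116]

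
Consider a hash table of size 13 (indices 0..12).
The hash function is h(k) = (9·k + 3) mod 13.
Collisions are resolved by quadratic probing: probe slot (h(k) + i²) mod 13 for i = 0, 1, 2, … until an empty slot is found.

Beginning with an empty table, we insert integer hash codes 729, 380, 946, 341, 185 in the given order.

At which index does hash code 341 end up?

5

729: h=12 -> slot 12
380: h=4 -> slot 4
946: h=2 -> slot 2
341: h=4, probe 4,5 -> slot 5
185: h=4, probe 4,5,8 -> slot 8
Table: [_, _, 946, _, 380, 341, _, _, 185, _, _, _, 729]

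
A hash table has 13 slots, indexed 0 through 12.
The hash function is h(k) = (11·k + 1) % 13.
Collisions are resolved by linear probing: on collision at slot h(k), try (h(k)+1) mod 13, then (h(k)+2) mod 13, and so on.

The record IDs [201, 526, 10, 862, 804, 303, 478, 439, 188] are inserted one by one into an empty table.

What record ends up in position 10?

439

201: h=2 → slot 2
526: h=2, probe 2,3 → slot 3
10: h=7 → slot 7
862: h=6 → slot 6
804: h=5 → slot 5
303: h=6, probe 6,7,8 → slot 8
478: h=7, probe 7,8,9 → slot 9
439: h=7, probe 7,8,9,10 → slot 10
188: h=2, probe 2,3,4 → slot 4
Table: [—, —, 201, 526, 188, 804, 862, 10, 303, 478, 439, —, —]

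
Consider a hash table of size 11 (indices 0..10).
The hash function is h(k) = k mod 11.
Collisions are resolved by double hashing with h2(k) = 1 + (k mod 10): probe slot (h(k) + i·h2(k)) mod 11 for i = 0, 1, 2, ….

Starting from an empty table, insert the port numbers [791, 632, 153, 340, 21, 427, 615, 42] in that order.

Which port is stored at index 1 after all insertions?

21

Insert 791: h=10, slot 10 empty -> index 10.
Insert 632: h=5, slot 5 empty -> index 5.
Insert 153: h=10, h2=4, slot 10 occupied -> index 3.
Insert 340: h=10, h2=1, slot 10 occupied -> index 0.
Insert 21: h=10, h2=2, slot 10 occupied -> index 1.
Insert 427: h=9, slot 9 empty -> index 9.
Insert 615: h=10, h2=6, slots 10,5,0 occupied -> index 6.
Insert 42: h=9, h2=3, slots 9,1 occupied -> index 4.
Table: [340, 21, ., 153, 42, 632, 615, ., ., 427, 791]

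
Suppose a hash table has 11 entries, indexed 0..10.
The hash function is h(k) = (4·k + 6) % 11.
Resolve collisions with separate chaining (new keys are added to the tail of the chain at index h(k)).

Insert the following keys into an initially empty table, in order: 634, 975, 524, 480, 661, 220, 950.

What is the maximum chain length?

4

634 → bucket 1
975 → bucket 1 (collision)
524 → bucket 1 (collision)
480 → bucket 1 (collision)
661 → bucket 10
220 → bucket 6
950 → bucket 0
Final buckets:
0: 950
1: 634 -> 975 -> 524 -> 480
2: -
3: -
4: -
5: -
6: 220
7: -
8: -
9: -
10: 661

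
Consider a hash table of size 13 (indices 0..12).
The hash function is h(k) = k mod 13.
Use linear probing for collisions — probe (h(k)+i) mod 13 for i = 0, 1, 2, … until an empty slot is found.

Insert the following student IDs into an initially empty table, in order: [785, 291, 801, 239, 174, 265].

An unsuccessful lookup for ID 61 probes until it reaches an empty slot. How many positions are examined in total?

Insert 785: h=5, slot 5 empty -> index 5.
Insert 291: h=5, slot 5 occupied -> index 6.
Insert 801: h=8, slot 8 empty -> index 8.
Insert 239: h=5, slots 5,6 occupied -> index 7.
Insert 174: h=5, slots 5,6,7,8 occupied -> index 9.
Insert 265: h=5, slots 5,6,7,8,9 occupied -> index 10.
Table: [—, —, —, —, —, 785, 291, 239, 801, 174, 265, —, —]
Lookup 61: h=9, probe 9,10,11 → slot 11 empty, not found.

3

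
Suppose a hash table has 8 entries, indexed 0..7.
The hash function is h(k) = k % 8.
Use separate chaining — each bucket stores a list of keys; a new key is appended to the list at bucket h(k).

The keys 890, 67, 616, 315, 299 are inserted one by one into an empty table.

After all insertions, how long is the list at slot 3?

3

890 → bucket 2
67 → bucket 3
616 → bucket 0
315 → bucket 3 (collision)
299 → bucket 3 (collision)
Final buckets:
0: 616
1: —
2: 890
3: 67 -> 315 -> 299
4: —
5: —
6: —
7: —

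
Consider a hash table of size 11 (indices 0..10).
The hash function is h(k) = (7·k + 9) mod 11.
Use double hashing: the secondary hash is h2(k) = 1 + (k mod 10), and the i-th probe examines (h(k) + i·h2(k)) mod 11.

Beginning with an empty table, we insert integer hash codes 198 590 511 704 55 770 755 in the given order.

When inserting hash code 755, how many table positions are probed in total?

198: h=9 -> slot 9
590: h=3 -> slot 3
511: h=0 -> slot 0
704: h=9, h2=5, probe 9,3,8 -> slot 8
55: h=9, h2=6, probe 9,4 -> slot 4
770: h=9, h2=1, probe 9,10 -> slot 10
755: h=3, h2=6, probe 3,9,4,10,5 -> slot 5
Table: [511, ., ., 590, 55, 755, ., ., 704, 198, 770]

5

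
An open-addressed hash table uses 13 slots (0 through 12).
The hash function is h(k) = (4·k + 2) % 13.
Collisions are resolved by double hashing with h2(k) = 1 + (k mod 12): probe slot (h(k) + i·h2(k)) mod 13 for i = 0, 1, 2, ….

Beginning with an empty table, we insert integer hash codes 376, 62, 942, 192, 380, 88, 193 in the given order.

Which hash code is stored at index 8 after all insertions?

88

376 hashes to 11; slot 11 is free -> place at 11.
62 hashes to 3; slot 3 is free -> place at 3.
942 hashes to 0; slot 0 is free -> place at 0.
192 hashes to 3, h2=1; 3 taken -> place at 4.
380 hashes to 1; slot 1 is free -> place at 1.
88 hashes to 3, h2=5; 3 taken -> place at 8.
193 hashes to 7; slot 7 is free -> place at 7.
Table: [942, 380, _, 62, 192, _, _, 193, 88, _, _, 376, _]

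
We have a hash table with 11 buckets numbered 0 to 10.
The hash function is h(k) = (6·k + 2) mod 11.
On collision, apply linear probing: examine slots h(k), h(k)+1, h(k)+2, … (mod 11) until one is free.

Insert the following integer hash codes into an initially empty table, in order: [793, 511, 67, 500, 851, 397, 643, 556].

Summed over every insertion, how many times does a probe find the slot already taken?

9

793 hashes to 8; slot 8 is free => place at 8.
511 hashes to 10; slot 10 is free => place at 10.
67 hashes to 8; 8 taken => place at 9.
500 hashes to 10; 10 taken => place at 0.
851 hashes to 4; slot 4 is free => place at 4.
397 hashes to 8; 8,9,10,0 taken => place at 1.
643 hashes to 10; 10,0,1 taken => place at 2.
556 hashes to 5; slot 5 is free => place at 5.
Table: [500, 397, 643, ∅, 851, 556, ∅, ∅, 793, 67, 511]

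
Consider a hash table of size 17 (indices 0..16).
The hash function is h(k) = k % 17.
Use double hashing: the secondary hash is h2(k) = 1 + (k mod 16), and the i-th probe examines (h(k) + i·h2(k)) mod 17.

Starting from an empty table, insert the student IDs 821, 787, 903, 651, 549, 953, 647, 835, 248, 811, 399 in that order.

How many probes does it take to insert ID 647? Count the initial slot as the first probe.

Insert 821: h=5, slot 5 empty => index 5.
Insert 787: h=5, h2=4, slot 5 occupied => index 9.
Insert 903: h=2, slot 2 empty => index 2.
Insert 651: h=5, h2=12, slot 5 occupied => index 0.
Insert 549: h=5, h2=6, slot 5 occupied => index 11.
Insert 953: h=1, slot 1 empty => index 1.
Insert 647: h=1, h2=8, slots 1,9,0 occupied => index 8.
Insert 835: h=2, h2=4, slot 2 occupied => index 6.
Insert 248: h=10, slot 10 empty => index 10.
Insert 811: h=12, slot 12 empty => index 12.
Insert 399: h=8, h2=16, slot 8 occupied => index 7.
Table: [651, 953, 903, -, -, 821, 835, 399, 647, 787, 248, 549, 811, -, -, -, -]

4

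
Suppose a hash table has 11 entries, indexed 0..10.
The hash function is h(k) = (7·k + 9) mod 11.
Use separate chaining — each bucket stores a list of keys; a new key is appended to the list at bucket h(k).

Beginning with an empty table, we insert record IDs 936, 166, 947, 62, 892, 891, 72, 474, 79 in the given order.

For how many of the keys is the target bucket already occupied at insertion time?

4

936 -> bucket 5
166 -> bucket 5 (collision)
947 -> bucket 5 (collision)
62 -> bucket 3
892 -> bucket 5 (collision)
891 -> bucket 9
72 -> bucket 7
474 -> bucket 5 (collision)
79 -> bucket 1
Final buckets:
0: ∅
1: 79
2: ∅
3: 62
4: ∅
5: 936 -> 166 -> 947 -> 892 -> 474
6: ∅
7: 72
8: ∅
9: 891
10: ∅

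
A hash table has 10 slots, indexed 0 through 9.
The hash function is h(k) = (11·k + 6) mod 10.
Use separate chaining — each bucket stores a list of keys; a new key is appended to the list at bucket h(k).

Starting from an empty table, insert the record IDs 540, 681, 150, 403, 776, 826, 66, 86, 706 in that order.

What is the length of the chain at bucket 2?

5

540 -> bucket 6
681 -> bucket 7
150 -> bucket 6 (collision)
403 -> bucket 9
776 -> bucket 2
826 -> bucket 2 (collision)
66 -> bucket 2 (collision)
86 -> bucket 2 (collision)
706 -> bucket 2 (collision)
Final buckets:
0: _
1: _
2: 776 -> 826 -> 66 -> 86 -> 706
3: _
4: _
5: _
6: 540 -> 150
7: 681
8: _
9: 403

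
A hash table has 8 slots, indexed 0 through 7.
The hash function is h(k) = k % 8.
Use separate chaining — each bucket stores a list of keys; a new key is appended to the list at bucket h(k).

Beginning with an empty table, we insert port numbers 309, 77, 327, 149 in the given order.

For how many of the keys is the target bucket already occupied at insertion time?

2

Insert 309: h=5, bucket 5 empty → new chain.
Insert 77: h=5, bucket 5 nonempty → append to chain.
Insert 327: h=7, bucket 7 empty → new chain.
Insert 149: h=5, bucket 5 nonempty → append to chain.
Final buckets:
0: _
1: _
2: _
3: _
4: _
5: 309 -> 77 -> 149
6: _
7: 327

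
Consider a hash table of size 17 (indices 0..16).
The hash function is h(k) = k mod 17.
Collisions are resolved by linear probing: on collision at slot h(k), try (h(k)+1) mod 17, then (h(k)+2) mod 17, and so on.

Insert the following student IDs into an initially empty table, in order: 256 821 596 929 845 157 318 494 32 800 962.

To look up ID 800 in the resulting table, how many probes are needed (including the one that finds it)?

6

256: h=1 -> slot 1
821: h=5 -> slot 5
596: h=1, probe 1,2 -> slot 2
929: h=11 -> slot 11
845: h=12 -> slot 12
157: h=4 -> slot 4
318: h=12, probe 12,13 -> slot 13
494: h=1, probe 1,2,3 -> slot 3
32: h=15 -> slot 15
800: h=1, probe 1,2,3,4,5,6 -> slot 6
962: h=10 -> slot 10
Table: [., 256, 596, 494, 157, 821, 800, ., ., ., 962, 929, 845, 318, ., 32, .]
Lookup 800: h=1, probe 1,2,3,4,5,6 → found at 6.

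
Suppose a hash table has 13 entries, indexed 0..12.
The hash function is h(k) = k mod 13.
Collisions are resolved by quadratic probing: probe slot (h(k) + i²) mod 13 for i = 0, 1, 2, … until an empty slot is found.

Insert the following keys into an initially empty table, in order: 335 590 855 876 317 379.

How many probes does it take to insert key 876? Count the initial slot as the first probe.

335 hashes to 10; slot 10 is free → place at 10.
590 hashes to 5; slot 5 is free → place at 5.
855 hashes to 10; 10 taken → place at 11.
876 hashes to 5; 5 taken → place at 6.
317 hashes to 5; 5,6 taken → place at 9.
379 hashes to 2; slot 2 is free → place at 2.
Table: [_, _, 379, _, _, 590, 876, _, _, 317, 335, 855, _]

2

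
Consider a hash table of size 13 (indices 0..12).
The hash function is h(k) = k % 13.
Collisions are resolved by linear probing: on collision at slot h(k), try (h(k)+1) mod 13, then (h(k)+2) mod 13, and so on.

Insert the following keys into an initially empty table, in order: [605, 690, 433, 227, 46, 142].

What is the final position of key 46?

8

Insert 605: h=7, slot 7 empty -> index 7.
Insert 690: h=1, slot 1 empty -> index 1.
Insert 433: h=4, slot 4 empty -> index 4.
Insert 227: h=6, slot 6 empty -> index 6.
Insert 46: h=7, slot 7 occupied -> index 8.
Insert 142: h=12, slot 12 empty -> index 12.
Table: [—, 690, —, —, 433, —, 227, 605, 46, —, —, —, 142]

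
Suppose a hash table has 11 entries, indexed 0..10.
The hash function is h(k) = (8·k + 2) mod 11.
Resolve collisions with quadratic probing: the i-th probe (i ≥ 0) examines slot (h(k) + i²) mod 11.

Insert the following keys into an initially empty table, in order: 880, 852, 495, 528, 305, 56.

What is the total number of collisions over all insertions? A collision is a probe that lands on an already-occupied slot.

3

Insert 880: h=2, slot 2 empty => index 2.
Insert 852: h=9, slot 9 empty => index 9.
Insert 495: h=2, slot 2 occupied => index 3.
Insert 528: h=2, slots 2,3 occupied => index 6.
Insert 305: h=0, slot 0 empty => index 0.
Insert 56: h=10, slot 10 empty => index 10.
Table: [305, ∅, 880, 495, ∅, ∅, 528, ∅, ∅, 852, 56]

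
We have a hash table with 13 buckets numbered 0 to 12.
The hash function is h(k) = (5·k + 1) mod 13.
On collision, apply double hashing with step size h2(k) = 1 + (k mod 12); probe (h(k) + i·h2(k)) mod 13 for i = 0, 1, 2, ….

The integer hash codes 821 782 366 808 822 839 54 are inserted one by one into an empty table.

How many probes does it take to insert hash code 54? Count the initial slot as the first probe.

3

821: h=11 => slot 11
782: h=11, h2=3, probe 11,1 => slot 1
366: h=11, h2=7, probe 11,5 => slot 5
808: h=11, h2=5, probe 11,3 => slot 3
822: h=3, h2=7, probe 3,10 => slot 10
839: h=10, h2=12, probe 10,9 => slot 9
54: h=11, h2=7, probe 11,5,12 => slot 12
Table: [-, 782, -, 808, -, 366, -, -, -, 839, 822, 821, 54]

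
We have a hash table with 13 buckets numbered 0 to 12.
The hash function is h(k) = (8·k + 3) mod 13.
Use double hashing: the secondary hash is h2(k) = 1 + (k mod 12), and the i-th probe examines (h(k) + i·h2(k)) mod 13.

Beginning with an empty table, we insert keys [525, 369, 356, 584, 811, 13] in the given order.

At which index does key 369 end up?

525 hashes to 4; slot 4 is free -> place at 4.
369 hashes to 4, h2=10; 4 taken -> place at 1.
356 hashes to 4, h2=9; 4 taken -> place at 0.
584 hashes to 8; slot 8 is free -> place at 8.
811 hashes to 4, h2=8; 4 taken -> place at 12.
13 hashes to 3; slot 3 is free -> place at 3.
Table: [356, 369, ., 13, 525, ., ., ., 584, ., ., ., 811]

1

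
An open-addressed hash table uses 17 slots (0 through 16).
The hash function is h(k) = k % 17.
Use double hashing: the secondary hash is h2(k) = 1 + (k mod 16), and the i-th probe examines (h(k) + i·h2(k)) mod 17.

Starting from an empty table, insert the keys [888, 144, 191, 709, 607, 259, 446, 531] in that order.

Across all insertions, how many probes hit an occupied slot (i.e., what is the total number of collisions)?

11

888 hashes to 4; slot 4 is free → place at 4.
144 hashes to 8; slot 8 is free → place at 8.
191 hashes to 4, h2=16; 4 taken → place at 3.
709 hashes to 12; slot 12 is free → place at 12.
607 hashes to 12, h2=16; 12 taken → place at 11.
259 hashes to 4, h2=4; 4,8,12 taken → place at 16.
446 hashes to 4, h2=15; 4 taken → place at 2.
531 hashes to 4, h2=4; 4,8,12,16,3 taken → place at 7.
Table: [., ., 446, 191, 888, ., ., 531, 144, ., ., 607, 709, ., ., ., 259]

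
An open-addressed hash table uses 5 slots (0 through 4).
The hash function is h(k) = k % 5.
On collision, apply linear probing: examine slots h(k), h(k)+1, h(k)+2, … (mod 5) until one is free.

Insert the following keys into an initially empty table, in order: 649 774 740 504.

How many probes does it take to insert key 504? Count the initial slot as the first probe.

4

649 hashes to 4; slot 4 is free -> place at 4.
774 hashes to 4; 4 taken -> place at 0.
740 hashes to 0; 0 taken -> place at 1.
504 hashes to 4; 4,0,1 taken -> place at 2.
Table: [774, 740, 504, —, 649]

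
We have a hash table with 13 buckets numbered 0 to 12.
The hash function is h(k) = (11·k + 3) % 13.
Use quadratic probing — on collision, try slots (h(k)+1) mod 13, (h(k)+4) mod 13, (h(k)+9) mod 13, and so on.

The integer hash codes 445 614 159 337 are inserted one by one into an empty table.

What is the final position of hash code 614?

11

445 hashes to 10; slot 10 is free → place at 10.
614 hashes to 10; 10 taken → place at 11.
159 hashes to 10; 10,11 taken → place at 1.
337 hashes to 5; slot 5 is free → place at 5.
Table: [-, 159, -, -, -, 337, -, -, -, -, 445, 614, -]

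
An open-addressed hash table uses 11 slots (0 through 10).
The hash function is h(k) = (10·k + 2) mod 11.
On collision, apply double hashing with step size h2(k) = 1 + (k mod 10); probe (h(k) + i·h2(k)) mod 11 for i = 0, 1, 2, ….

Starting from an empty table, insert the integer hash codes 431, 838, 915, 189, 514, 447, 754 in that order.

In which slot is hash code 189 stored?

10

431: h=0 => slot 0
838: h=0, h2=9, probe 0,9 => slot 9
915: h=0, h2=6, probe 0,6 => slot 6
189: h=0, h2=10, probe 0,10 => slot 10
514: h=5 => slot 5
447: h=6, h2=8, probe 6,3 => slot 3
754: h=7 => slot 7
Table: [431, ., ., 447, ., 514, 915, 754, ., 838, 189]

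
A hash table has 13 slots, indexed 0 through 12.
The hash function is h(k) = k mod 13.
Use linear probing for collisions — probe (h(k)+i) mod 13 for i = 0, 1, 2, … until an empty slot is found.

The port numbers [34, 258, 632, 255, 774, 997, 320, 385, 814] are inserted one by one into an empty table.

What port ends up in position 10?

Insert 34: h=8, slot 8 empty => index 8.
Insert 258: h=11, slot 11 empty => index 11.
Insert 632: h=8, slot 8 occupied => index 9.
Insert 255: h=8, slots 8,9 occupied => index 10.
Insert 774: h=7, slot 7 empty => index 7.
Insert 997: h=9, slots 9,10,11 occupied => index 12.
Insert 320: h=8, slots 8,9,10,11,12 occupied => index 0.
Insert 385: h=8, slots 8,9,10,11,12,0 occupied => index 1.
Insert 814: h=8, slots 8,9,10,11,12,0,1 occupied => index 2.
Table: [320, 385, 814, ., ., ., ., 774, 34, 632, 255, 258, 997]

255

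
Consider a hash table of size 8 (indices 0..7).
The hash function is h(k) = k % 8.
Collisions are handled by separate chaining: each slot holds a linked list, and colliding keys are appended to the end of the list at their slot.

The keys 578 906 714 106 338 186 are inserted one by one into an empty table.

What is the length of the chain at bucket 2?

6

Insert 578: h=2, bucket 2 empty → new chain.
Insert 906: h=2, bucket 2 nonempty → append to chain.
Insert 714: h=2, bucket 2 nonempty → append to chain.
Insert 106: h=2, bucket 2 nonempty → append to chain.
Insert 338: h=2, bucket 2 nonempty → append to chain.
Insert 186: h=2, bucket 2 nonempty → append to chain.
Final buckets:
0: -
1: -
2: 578 -> 906 -> 714 -> 106 -> 338 -> 186
3: -
4: -
5: -
6: -
7: -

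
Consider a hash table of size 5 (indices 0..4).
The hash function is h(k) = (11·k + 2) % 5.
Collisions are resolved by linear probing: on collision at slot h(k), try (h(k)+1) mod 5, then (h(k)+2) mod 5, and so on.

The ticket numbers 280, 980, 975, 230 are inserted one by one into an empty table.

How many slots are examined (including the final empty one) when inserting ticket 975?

Insert 280: h=2, slot 2 empty → index 2.
Insert 980: h=2, slot 2 occupied → index 3.
Insert 975: h=2, slots 2,3 occupied → index 4.
Insert 230: h=2, slots 2,3,4 occupied → index 0.
Table: [230, —, 280, 980, 975]

3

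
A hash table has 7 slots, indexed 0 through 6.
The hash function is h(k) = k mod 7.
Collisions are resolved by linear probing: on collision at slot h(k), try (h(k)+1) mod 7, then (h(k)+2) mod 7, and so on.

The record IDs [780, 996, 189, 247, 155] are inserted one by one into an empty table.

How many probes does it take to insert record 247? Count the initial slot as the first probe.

780: h=3 => slot 3
996: h=2 => slot 2
189: h=0 => slot 0
247: h=2, probe 2,3,4 => slot 4
155: h=1 => slot 1
Table: [189, 155, 996, 780, 247, _, _]

3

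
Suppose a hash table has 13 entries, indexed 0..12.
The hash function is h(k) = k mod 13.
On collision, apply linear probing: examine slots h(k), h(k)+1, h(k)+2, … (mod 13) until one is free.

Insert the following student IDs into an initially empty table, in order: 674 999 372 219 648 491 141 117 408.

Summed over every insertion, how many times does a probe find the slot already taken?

13

674: h=11 → slot 11
999: h=11, probe 11,12 → slot 12
372: h=8 → slot 8
219: h=11, probe 11,12,0 → slot 0
648: h=11, probe 11,12,0,1 → slot 1
491: h=10 → slot 10
141: h=11, probe 11,12,0,1,2 → slot 2
117: h=0, probe 0,1,2,3 → slot 3
408: h=5 → slot 5
Table: [219, 648, 141, 117, _, 408, _, _, 372, _, 491, 674, 999]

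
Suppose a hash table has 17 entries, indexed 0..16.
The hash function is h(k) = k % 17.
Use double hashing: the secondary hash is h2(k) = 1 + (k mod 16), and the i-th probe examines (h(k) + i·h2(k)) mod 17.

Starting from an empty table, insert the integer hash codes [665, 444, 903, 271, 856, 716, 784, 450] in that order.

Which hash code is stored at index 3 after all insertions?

665: h=2 -> slot 2
444: h=2, h2=13, probe 2,15 -> slot 15
903: h=2, h2=8, probe 2,10 -> slot 10
271: h=16 -> slot 16
856: h=6 -> slot 6
716: h=2, h2=13, probe 2,15,11 -> slot 11
784: h=2, h2=1, probe 2,3 -> slot 3
450: h=8 -> slot 8
Table: [—, —, 665, 784, —, —, 856, —, 450, —, 903, 716, —, —, —, 444, 271]

784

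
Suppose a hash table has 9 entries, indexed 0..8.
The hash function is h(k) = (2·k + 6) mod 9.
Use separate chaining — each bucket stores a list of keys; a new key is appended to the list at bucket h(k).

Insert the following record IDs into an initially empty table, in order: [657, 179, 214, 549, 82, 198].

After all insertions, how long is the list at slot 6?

Insert 657: h=6, bucket 6 empty -> new chain.
Insert 179: h=4, bucket 4 empty -> new chain.
Insert 214: h=2, bucket 2 empty -> new chain.
Insert 549: h=6, bucket 6 nonempty -> append to chain.
Insert 82: h=8, bucket 8 empty -> new chain.
Insert 198: h=6, bucket 6 nonempty -> append to chain.
Final buckets:
0: -
1: -
2: 214
3: -
4: 179
5: -
6: 657 -> 549 -> 198
7: -
8: 82

3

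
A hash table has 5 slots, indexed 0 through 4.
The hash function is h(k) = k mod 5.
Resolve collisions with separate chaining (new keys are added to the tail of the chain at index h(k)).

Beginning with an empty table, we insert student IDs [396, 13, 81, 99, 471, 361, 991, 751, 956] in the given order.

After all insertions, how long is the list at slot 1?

7

Insert 396: h=1, bucket 1 empty → new chain.
Insert 13: h=3, bucket 3 empty → new chain.
Insert 81: h=1, bucket 1 nonempty → append to chain.
Insert 99: h=4, bucket 4 empty → new chain.
Insert 471: h=1, bucket 1 nonempty → append to chain.
Insert 361: h=1, bucket 1 nonempty → append to chain.
Insert 991: h=1, bucket 1 nonempty → append to chain.
Insert 751: h=1, bucket 1 nonempty → append to chain.
Insert 956: h=1, bucket 1 nonempty → append to chain.
Final buckets:
0: .
1: 396 -> 81 -> 471 -> 361 -> 991 -> 751 -> 956
2: .
3: 13
4: 99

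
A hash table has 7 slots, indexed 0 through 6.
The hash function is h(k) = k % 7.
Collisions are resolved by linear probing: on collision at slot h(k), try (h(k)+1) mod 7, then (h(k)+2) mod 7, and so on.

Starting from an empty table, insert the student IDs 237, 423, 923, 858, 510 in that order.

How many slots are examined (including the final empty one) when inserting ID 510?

3

237 hashes to 6; slot 6 is free → place at 6.
423 hashes to 3; slot 3 is free → place at 3.
923 hashes to 6; 6 taken → place at 0.
858 hashes to 4; slot 4 is free → place at 4.
510 hashes to 6; 6,0 taken → place at 1.
Table: [923, 510, ∅, 423, 858, ∅, 237]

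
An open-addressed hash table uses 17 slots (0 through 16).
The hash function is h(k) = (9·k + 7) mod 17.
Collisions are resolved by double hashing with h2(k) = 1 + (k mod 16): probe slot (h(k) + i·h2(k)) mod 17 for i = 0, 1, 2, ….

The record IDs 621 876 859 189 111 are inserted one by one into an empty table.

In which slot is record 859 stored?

621: h=3 -> slot 3
876: h=3, h2=13, probe 3,16 -> slot 16
859: h=3, h2=12, probe 3,15 -> slot 15
189: h=8 -> slot 8
111: h=3, h2=16, probe 3,2 -> slot 2
Table: [-, -, 111, 621, -, -, -, -, 189, -, -, -, -, -, -, 859, 876]

15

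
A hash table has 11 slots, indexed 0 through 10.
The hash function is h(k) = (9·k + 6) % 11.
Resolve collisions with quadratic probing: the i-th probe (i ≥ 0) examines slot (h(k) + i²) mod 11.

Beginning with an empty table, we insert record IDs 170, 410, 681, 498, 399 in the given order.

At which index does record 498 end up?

170 hashes to 7; slot 7 is free => place at 7.
410 hashes to 0; slot 0 is free => place at 0.
681 hashes to 8; slot 8 is free => place at 8.
498 hashes to 0; 0 taken => place at 1.
399 hashes to 0; 0,1 taken => place at 4.
Table: [410, 498, ., ., 399, ., ., 170, 681, ., .]

1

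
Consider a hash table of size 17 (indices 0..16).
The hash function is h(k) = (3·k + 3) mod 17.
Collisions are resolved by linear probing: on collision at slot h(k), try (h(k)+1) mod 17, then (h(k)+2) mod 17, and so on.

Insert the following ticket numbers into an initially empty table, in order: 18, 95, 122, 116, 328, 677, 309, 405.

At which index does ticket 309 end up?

Insert 18: h=6, slot 6 empty → index 6.
Insert 95: h=16, slot 16 empty → index 16.
Insert 122: h=12, slot 12 empty → index 12.
Insert 116: h=11, slot 11 empty → index 11.
Insert 328: h=1, slot 1 empty → index 1.
Insert 677: h=11, slots 11,12 occupied → index 13.
Insert 309: h=12, slots 12,13 occupied → index 14.
Insert 405: h=11, slots 11,12,13,14 occupied → index 15.
Table: [_, 328, _, _, _, _, 18, _, _, _, _, 116, 122, 677, 309, 405, 95]

14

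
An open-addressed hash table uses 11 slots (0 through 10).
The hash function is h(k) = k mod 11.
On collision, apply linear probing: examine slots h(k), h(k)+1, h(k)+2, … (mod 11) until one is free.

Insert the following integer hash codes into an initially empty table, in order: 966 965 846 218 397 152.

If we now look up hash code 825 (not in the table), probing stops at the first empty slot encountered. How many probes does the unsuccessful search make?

966: h=9 -> slot 9
965: h=8 -> slot 8
846: h=10 -> slot 10
218: h=9, probe 9,10,0 -> slot 0
397: h=1 -> slot 1
152: h=9, probe 9,10,0,1,2 -> slot 2
Table: [218, 397, 152, ., ., ., ., ., 965, 966, 846]
Lookup 825: h=0, probe 0,1,2,3 → slot 3 empty, not found.

4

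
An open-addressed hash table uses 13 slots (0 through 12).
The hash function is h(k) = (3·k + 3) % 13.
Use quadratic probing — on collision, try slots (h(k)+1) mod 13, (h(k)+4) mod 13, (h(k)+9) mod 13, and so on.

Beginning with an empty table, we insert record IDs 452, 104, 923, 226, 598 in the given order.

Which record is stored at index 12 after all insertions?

598

452 hashes to 7; slot 7 is free → place at 7.
104 hashes to 3; slot 3 is free → place at 3.
923 hashes to 3; 3 taken → place at 4.
226 hashes to 5; slot 5 is free → place at 5.
598 hashes to 3; 3,4,7 taken → place at 12.
Table: [_, _, _, 104, 923, 226, _, 452, _, _, _, _, 598]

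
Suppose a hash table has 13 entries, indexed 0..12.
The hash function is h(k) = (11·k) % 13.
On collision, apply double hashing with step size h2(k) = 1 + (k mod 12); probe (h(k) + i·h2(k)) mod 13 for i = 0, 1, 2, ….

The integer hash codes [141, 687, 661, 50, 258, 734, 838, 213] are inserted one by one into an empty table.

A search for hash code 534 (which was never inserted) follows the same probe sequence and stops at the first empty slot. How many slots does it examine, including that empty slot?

2

141: h=4 => slot 4
687: h=4, h2=4, probe 4,8 => slot 8
661: h=4, h2=2, probe 4,6 => slot 6
50: h=4, h2=3, probe 4,7 => slot 7
258: h=4, h2=7, probe 4,11 => slot 11
734: h=1 => slot 1
838: h=1, h2=11, probe 1,12 => slot 12
213: h=3 => slot 3
Table: [., 734, ., 213, 141, ., 661, 50, 687, ., ., 258, 838]
Lookup 534: h=11, h2=7, probe 11,5 → slot 5 empty, not found.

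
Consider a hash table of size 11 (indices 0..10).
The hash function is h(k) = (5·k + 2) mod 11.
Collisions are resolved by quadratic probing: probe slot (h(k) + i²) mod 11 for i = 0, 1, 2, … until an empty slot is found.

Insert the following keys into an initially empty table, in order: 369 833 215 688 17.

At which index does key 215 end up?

369: h=10 → slot 10
833: h=9 → slot 9
215: h=10, probe 10,0 → slot 0
688: h=10, probe 10,0,3 → slot 3
17: h=10, probe 10,0,3,8 → slot 8
Table: [215, —, —, 688, —, —, —, —, 17, 833, 369]

0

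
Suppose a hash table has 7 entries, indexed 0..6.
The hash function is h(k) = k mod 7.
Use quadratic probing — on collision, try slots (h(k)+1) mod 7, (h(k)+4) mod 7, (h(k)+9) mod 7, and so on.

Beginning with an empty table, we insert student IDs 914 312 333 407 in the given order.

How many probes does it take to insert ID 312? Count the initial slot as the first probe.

2

Insert 914: h=4, slot 4 empty → index 4.
Insert 312: h=4, slot 4 occupied → index 5.
Insert 333: h=4, slots 4,5 occupied → index 1.
Insert 407: h=1, slot 1 occupied → index 2.
Table: [∅, 333, 407, ∅, 914, 312, ∅]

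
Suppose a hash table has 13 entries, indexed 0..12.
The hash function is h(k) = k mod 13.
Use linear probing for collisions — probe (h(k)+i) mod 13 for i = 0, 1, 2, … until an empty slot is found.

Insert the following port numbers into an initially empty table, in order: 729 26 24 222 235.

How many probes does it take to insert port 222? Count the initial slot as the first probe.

2

Insert 729: h=1, slot 1 empty → index 1.
Insert 26: h=0, slot 0 empty → index 0.
Insert 24: h=11, slot 11 empty → index 11.
Insert 222: h=1, slot 1 occupied → index 2.
Insert 235: h=1, slots 1,2 occupied → index 3.
Table: [26, 729, 222, 235, ., ., ., ., ., ., ., 24, .]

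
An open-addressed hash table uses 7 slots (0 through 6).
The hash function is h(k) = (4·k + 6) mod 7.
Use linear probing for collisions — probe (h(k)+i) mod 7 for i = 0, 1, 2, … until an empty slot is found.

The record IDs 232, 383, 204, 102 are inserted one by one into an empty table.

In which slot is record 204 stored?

4

232 hashes to 3; slot 3 is free => place at 3.
383 hashes to 5; slot 5 is free => place at 5.
204 hashes to 3; 3 taken => place at 4.
102 hashes to 1; slot 1 is free => place at 1.
Table: [—, 102, —, 232, 204, 383, —]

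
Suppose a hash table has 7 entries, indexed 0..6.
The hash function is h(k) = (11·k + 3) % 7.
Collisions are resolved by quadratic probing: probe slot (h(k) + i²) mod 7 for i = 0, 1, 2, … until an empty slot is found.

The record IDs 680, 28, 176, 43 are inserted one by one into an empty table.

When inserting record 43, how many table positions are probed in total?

3

Insert 680: h=0, slot 0 empty => index 0.
Insert 28: h=3, slot 3 empty => index 3.
Insert 176: h=0, slot 0 occupied => index 1.
Insert 43: h=0, slots 0,1 occupied => index 4.
Table: [680, 176, ∅, 28, 43, ∅, ∅]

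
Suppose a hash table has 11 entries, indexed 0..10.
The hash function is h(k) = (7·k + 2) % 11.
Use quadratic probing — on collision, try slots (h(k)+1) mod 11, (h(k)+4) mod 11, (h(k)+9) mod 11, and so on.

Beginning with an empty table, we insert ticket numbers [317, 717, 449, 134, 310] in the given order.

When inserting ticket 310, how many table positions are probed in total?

3

Insert 317: h=10, slot 10 empty → index 10.
Insert 717: h=5, slot 5 empty → index 5.
Insert 449: h=10, slot 10 occupied → index 0.
Insert 134: h=5, slot 5 occupied → index 6.
Insert 310: h=5, slots 5,6 occupied → index 9.
Table: [449, _, _, _, _, 717, 134, _, _, 310, 317]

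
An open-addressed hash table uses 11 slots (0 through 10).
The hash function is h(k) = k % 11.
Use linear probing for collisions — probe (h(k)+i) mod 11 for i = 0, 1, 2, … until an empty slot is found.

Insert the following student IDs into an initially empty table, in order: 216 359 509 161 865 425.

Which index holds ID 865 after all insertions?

Insert 216: h=7, slot 7 empty → index 7.
Insert 359: h=7, slot 7 occupied → index 8.
Insert 509: h=3, slot 3 empty → index 3.
Insert 161: h=7, slots 7,8 occupied → index 9.
Insert 865: h=7, slots 7,8,9 occupied → index 10.
Insert 425: h=7, slots 7,8,9,10 occupied → index 0.
Table: [425, -, -, 509, -, -, -, 216, 359, 161, 865]

10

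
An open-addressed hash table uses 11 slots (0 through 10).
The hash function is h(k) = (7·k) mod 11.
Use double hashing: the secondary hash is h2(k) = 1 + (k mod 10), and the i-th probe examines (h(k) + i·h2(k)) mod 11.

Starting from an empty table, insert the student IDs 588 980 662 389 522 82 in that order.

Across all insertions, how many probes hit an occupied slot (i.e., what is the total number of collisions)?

3

588: h=2 -> slot 2
980: h=7 -> slot 7
662: h=3 -> slot 3
389: h=6 -> slot 6
522: h=2, h2=3, probe 2,5 -> slot 5
82: h=2, h2=3, probe 2,5,8 -> slot 8
Table: [-, -, 588, 662, -, 522, 389, 980, 82, -, -]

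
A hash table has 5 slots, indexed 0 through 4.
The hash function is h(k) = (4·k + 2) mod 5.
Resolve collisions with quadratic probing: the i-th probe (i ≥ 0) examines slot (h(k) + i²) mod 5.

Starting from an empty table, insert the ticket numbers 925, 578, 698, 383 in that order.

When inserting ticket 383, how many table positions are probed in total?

925 hashes to 2; slot 2 is free → place at 2.
578 hashes to 4; slot 4 is free → place at 4.
698 hashes to 4; 4 taken → place at 0.
383 hashes to 4; 4,0 taken → place at 3.
Table: [698, -, 925, 383, 578]

3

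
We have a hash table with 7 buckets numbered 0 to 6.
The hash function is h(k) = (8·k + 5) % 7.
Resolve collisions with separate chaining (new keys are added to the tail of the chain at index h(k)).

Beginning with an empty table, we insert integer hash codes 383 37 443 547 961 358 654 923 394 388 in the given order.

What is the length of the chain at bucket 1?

Insert 383: h=3, bucket 3 empty → new chain.
Insert 37: h=0, bucket 0 empty → new chain.
Insert 443: h=0, bucket 0 nonempty → append to chain.
Insert 547: h=6, bucket 6 empty → new chain.
Insert 961: h=0, bucket 0 nonempty → append to chain.
Insert 358: h=6, bucket 6 nonempty → append to chain.
Insert 654: h=1, bucket 1 empty → new chain.
Insert 923: h=4, bucket 4 empty → new chain.
Insert 394: h=0, bucket 0 nonempty → append to chain.
Insert 388: h=1, bucket 1 nonempty → append to chain.
Final buckets:
0: 37 -> 443 -> 961 -> 394
1: 654 -> 388
2: -
3: 383
4: 923
5: -
6: 547 -> 358

2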